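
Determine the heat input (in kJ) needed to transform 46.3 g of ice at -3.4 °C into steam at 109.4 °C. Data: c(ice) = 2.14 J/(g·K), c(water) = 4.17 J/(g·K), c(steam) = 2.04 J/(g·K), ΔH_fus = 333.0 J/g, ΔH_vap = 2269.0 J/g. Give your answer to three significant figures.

q1 (heat ice -3.4→0.0 °C): 46.3 × 2.14 × 3.4 = 337 J
q2 (melt at 0 °C): 46.3 × 333.0 = 15418 J
q3 (heat water 0.0→100.0 °C): 46.3 × 4.17 × 100.0 = 19307 J
q4 (vaporize at 100 °C): 46.3 × 2269.0 = 105055 J
q5 (heat steam 100.0→109.4 °C): 46.3 × 2.04 × 9.4 = 888 J
Total: 337 + 15418 + 19307 + 105055 + 888 = 141005 J = 141 kJ

q = 141 kJ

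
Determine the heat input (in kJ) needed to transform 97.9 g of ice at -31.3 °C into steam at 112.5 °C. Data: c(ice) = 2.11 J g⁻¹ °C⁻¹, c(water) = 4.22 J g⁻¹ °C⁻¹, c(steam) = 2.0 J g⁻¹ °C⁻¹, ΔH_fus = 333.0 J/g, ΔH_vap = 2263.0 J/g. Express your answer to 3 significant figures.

q = 304 kJ

q1 (heat ice -31.3→0.0 °C): 97.9 × 2.11 × 31.3 = 6466 J
q2 (melt at 0 °C): 97.9 × 333.0 = 32601 J
q3 (heat water 0.0→100.0 °C): 97.9 × 4.22 × 100.0 = 41314 J
q4 (vaporize at 100 °C): 97.9 × 2263.0 = 221548 J
q5 (heat steam 100.0→112.5 °C): 97.9 × 2.0 × 12.5 = 2448 J
Total: 6466 + 32601 + 41314 + 221548 + 2448 = 304377 J = 304 kJ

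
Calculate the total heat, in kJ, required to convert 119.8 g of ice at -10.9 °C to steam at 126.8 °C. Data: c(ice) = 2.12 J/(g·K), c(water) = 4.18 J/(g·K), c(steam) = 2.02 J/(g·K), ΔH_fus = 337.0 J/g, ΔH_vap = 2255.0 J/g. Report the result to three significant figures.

q1 (heat ice -10.9→0.0 °C): 119.8 × 2.12 × 10.9 = 2768 J
q2 (melt at 0 °C): 119.8 × 337.0 = 40373 J
q3 (heat water 0.0→100.0 °C): 119.8 × 4.18 × 100.0 = 50076 J
q4 (vaporize at 100 °C): 119.8 × 2255.0 = 270149 J
q5 (heat steam 100.0→126.8 °C): 119.8 × 2.02 × 26.8 = 6485 J
Total: 2768 + 40373 + 50076 + 270149 + 6485 = 369851 J = 370 kJ

q = 370 kJ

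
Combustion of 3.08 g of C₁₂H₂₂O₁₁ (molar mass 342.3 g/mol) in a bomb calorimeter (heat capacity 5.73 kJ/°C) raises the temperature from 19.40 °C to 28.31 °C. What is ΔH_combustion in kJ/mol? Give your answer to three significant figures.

ΔH = -5670 kJ/mol

ΔT = 28.31 − 19.40 = 8.91 °C
q_cal = C_cal × ΔT = 5.73 × 8.91 = 51.0543 kJ
n = 3.08 / 342.3 = 0.008998 mol
q_rxn = −q_cal = -51.0543 kJ
ΔH = -51.0543 / 0.008998 = -5674 kJ/mol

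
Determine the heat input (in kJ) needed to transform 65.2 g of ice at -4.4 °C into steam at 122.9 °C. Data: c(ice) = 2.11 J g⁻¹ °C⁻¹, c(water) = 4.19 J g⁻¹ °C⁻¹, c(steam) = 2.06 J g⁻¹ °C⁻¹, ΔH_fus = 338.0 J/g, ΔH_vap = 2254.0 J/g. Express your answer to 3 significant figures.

q = 200 kJ

q1 (heat ice -4.4→0.0 °C): 65.2 × 2.11 × 4.4 = 605 J
q2 (melt at 0 °C): 65.2 × 338.0 = 22038 J
q3 (heat water 0.0→100.0 °C): 65.2 × 4.19 × 100.0 = 27319 J
q4 (vaporize at 100 °C): 65.2 × 2254.0 = 146961 J
q5 (heat steam 100.0→122.9 °C): 65.2 × 2.06 × 22.9 = 3076 J
Total: 605 + 22038 + 27319 + 146961 + 3076 = 199999 J = 200 kJ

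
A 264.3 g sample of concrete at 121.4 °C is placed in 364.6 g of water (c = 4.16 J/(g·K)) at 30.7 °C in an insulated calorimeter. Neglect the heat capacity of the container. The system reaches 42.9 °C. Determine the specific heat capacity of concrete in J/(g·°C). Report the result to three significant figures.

q_gained = (364.6 × 4.16) × (42.9 − 30.7) = 18500 J
q_lost = 264.3 × c × (121.4 − 42.9) = 20747.55 c
Set equal: c = 18500 / 20747.55 = 0.892 J/(g·°C)

c = 0.892 J/(g·°C)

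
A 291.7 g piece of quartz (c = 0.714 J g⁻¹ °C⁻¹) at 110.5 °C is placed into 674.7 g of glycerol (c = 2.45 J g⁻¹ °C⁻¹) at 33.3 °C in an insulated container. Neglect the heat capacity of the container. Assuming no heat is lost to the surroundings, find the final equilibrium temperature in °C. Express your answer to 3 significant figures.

T_f = 41.9 °C

Heat lost by quartz = heat gained by glycerol.
(291.7)(0.714)(110.5 − T) = (674.7)(2.45)(T − 33.3)
208.2738 (110.5 − T) = 1653.015 (T − 33.3)
23014 − 208.2738 T = 1653.015 T − 55045
78059 = 1861.2888 T
T = 41.94 °C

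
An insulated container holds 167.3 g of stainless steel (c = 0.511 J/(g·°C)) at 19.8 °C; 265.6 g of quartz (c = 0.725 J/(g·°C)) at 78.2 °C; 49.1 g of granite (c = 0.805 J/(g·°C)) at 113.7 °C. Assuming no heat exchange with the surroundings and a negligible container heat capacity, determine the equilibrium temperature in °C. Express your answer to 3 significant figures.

Σ mᵢcᵢ(T − Tᵢ) = 0  ⇒  T = Σ mᵢcᵢTᵢ / Σ mᵢcᵢ
Σ mᵢcᵢ = 167.3×0.511 + 265.6×0.725 + 49.1×0.805 = 317.5758
Σ mᵢcᵢTᵢ = 85.4903×19.8 + 192.56×78.2 + 39.5255×113.7 = 21245
T = 21245 / 317.5758 = 66.90 °C

T_f = 66.9 °C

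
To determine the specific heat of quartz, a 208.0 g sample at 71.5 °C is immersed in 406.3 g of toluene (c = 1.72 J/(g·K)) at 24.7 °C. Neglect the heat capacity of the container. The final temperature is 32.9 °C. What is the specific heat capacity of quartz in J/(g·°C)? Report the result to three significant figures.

c = 0.714 J/(g·°C)

q_gained = (406.3 × 1.72) × (32.9 − 24.7) = 5730 J
q_lost = 208.0 × c × (71.5 − 32.9) = 8028.8 c
Set equal: c = 5730 / 8028.8 = 0.714 J/(g·°C)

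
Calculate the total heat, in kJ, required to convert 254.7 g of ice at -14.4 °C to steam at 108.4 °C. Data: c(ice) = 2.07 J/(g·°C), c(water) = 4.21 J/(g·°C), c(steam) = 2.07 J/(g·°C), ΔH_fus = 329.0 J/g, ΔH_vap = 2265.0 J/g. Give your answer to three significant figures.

q1 (heat ice -14.4→0.0 °C): 254.7 × 2.07 × 14.4 = 7592 J
q2 (melt at 0 °C): 254.7 × 329.0 = 83796 J
q3 (heat water 0.0→100.0 °C): 254.7 × 4.21 × 100.0 = 107229 J
q4 (vaporize at 100 °C): 254.7 × 2265.0 = 576896 J
q5 (heat steam 100.0→108.4 °C): 254.7 × 2.07 × 8.4 = 4429 J
Total: 7592 + 83796 + 107229 + 576896 + 4429 = 779942 J = 780 kJ

q = 780 kJ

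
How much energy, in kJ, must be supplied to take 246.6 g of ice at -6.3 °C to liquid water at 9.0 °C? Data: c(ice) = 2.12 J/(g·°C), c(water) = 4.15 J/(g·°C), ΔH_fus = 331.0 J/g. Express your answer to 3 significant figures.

q = 94.1 kJ

q1 (heat ice -6.3→0.0 °C): 246.6 × 2.12 × 6.3 = 3294 J
q2 (melt at 0 °C): 246.6 × 331.0 = 81625 J
q3 (heat water 0.0→9.0 °C): 246.6 × 4.15 × 9.0 = 9211 J
Total: 3294 + 81625 + 9211 = 94130 J = 94.1 kJ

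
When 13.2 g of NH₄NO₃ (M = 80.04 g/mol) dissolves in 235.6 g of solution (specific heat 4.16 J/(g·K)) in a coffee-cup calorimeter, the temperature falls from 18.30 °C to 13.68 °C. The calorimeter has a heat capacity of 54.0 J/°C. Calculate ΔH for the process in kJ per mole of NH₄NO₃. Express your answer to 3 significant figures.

|ΔT| = |13.68 − 18.30| = 4.62 °C
|q_surr| = (235.6 × 4.16 + 54.0) × 4.62 = 1034.096 × 4.62 = 4778 J
n(NH₄NO₃) = 13.2 / 80.04 = 0.1649 mol
Temperature fell, so q_rxn = +|q_surr| = 4.778 kJ
ΔH = q_rxn / n = 28.98 kJ/mol

ΔH = 29.0 kJ/mol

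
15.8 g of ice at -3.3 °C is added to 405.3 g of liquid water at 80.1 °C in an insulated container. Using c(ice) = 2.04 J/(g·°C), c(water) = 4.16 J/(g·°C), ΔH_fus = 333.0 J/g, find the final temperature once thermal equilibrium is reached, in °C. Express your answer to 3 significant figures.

Heat to bring ice to 0 °C and melt it: q₁ = 15.8×2.04×3.3 + 15.8×333.0 = 5367.8 J
Heat the water can supply cooling to 0 °C: 405.3×4.16×80.1 = 135052 J > q₁, so all ice melts.
Energy balance: 405.3×4.16×(80.1 − T) = 5367.8 + 15.8×4.16×(T − 0)
1686.048(80.1 − T) = 5367.8 + 65.728 T
135052 − 5367.8 = 1751.776 T
T = 129684.2 / 1751.776 = 74.03 °C

T_f = 74.0 °C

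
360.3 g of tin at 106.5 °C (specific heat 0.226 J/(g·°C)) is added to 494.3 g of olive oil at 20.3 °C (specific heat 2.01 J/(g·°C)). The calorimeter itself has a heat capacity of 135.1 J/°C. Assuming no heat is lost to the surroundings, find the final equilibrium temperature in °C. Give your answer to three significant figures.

T_f = 26.1 °C

Heat lost by tin = heat gained by olive oil + calorimeter.
(360.3)(0.226)(106.5 − T) = [(494.3)(2.01) + 135.1](T − 20.3)
81.4278 (106.5 − T) = 1128.643 (T − 20.3)
8672.1 − 81.4278 T = 1128.643 T − 22911
31583.1 = 1210.0708 T
T = 26.10 °C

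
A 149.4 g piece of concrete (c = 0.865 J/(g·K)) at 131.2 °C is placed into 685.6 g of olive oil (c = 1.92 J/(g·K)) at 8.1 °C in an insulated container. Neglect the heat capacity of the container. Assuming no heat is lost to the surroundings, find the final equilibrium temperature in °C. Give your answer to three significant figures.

T_f = 19.1 °C

Heat lost by concrete = heat gained by olive oil.
(149.4)(0.865)(131.2 − T) = (685.6)(1.92)(T − 8.1)
129.231 (131.2 − T) = 1316.352 (T − 8.1)
16955 − 129.231 T = 1316.352 T − 10662
27617 = 1445.583 T
T = 19.10 °C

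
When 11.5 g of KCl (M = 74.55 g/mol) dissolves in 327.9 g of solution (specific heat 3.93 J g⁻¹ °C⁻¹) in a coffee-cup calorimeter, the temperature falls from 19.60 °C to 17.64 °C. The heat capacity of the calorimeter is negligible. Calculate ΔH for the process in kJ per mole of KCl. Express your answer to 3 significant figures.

|ΔT| = |17.64 − 19.60| = 1.96 °C
|q_surr| = (327.9 × 3.93) × 1.96 = 1288.647 × 1.96 = 2526 J
n(KCl) = 11.5 / 74.55 = 0.1543 mol
Temperature fell, so q_rxn = +|q_surr| = 2.526 kJ
ΔH = q_rxn / n = 16.37 kJ/mol

ΔH = 16.4 kJ/mol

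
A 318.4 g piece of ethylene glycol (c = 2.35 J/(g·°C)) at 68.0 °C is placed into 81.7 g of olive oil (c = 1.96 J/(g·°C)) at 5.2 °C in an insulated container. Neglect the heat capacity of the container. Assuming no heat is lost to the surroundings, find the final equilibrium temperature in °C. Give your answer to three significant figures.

T_f = 56.9 °C

Heat lost by ethylene glycol = heat gained by olive oil.
(318.4)(2.35)(68.0 − T) = (81.7)(1.96)(T − 5.2)
748.24 (68.0 − T) = 160.132 (T − 5.2)
50880 − 748.24 T = 160.132 T − 832.69
51712.69 = 908.372 T
T = 56.93 °C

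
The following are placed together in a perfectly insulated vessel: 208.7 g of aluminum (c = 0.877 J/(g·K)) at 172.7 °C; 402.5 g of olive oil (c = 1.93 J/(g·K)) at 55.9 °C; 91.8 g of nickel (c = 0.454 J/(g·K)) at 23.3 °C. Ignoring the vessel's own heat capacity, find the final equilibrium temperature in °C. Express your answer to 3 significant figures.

Σ mᵢcᵢ(T − Tᵢ) = 0  ⇒  T = Σ mᵢcᵢTᵢ / Σ mᵢcᵢ
Σ mᵢcᵢ = 208.7×0.877 + 402.5×1.93 + 91.8×0.454 = 1001.5321
Σ mᵢcᵢTᵢ = 183.0299×172.7 + 776.825×55.9 + 41.6772×23.3 = 76005
T = 76005 / 1001.5321 = 75.89 °C

T_f = 75.9 °C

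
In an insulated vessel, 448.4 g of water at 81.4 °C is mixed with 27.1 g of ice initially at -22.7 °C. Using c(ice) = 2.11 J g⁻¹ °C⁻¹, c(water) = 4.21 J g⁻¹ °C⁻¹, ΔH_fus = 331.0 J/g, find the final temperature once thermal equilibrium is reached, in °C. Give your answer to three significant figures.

T_f = 71.6 °C

Heat to bring ice to 0 °C and melt it: q₁ = 27.1×2.11×22.7 + 27.1×331.0 = 10268 J
Heat the water can supply cooling to 0 °C: 448.4×4.21×81.4 = 153664 J > q₁, so all ice melts.
Energy balance: 448.4×4.21×(81.4 − T) = 10268 + 27.1×4.21×(T − 0)
1887.764(81.4 − T) = 10268 + 114.091 T
153664 − 10268 = 2001.855 T
T = 143396 / 2001.855 = 71.63 °C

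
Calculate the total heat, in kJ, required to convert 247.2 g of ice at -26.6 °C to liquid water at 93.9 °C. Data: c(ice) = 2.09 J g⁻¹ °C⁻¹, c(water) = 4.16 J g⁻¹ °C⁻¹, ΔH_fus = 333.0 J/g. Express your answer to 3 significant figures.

q1 (heat ice -26.6→0.0 °C): 247.2 × 2.09 × 26.6 = 13743 J
q2 (melt at 0 °C): 247.2 × 333.0 = 82318 J
q3 (heat water 0.0→93.9 °C): 247.2 × 4.16 × 93.9 = 96562 J
Total: 13743 + 82318 + 96562 = 192623 J = 193 kJ

q = 193 kJ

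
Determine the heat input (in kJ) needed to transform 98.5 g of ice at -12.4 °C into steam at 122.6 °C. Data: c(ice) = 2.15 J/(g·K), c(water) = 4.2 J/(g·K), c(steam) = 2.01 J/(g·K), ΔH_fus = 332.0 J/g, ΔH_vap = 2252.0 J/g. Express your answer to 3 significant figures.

q = 303 kJ

q1 (heat ice -12.4→0.0 °C): 98.5 × 2.15 × 12.4 = 2626 J
q2 (melt at 0 °C): 98.5 × 332.0 = 32702 J
q3 (heat water 0.0→100.0 °C): 98.5 × 4.2 × 100.0 = 41370 J
q4 (vaporize at 100 °C): 98.5 × 2252.0 = 221822 J
q5 (heat steam 100.0→122.6 °C): 98.5 × 2.01 × 22.6 = 4474 J
Total: 2626 + 32702 + 41370 + 221822 + 4474 = 302994 J = 303 kJ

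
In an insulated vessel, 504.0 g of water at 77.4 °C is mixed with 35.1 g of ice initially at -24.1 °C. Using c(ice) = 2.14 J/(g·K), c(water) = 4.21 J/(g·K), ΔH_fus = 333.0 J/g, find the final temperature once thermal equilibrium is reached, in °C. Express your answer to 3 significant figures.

Heat to bring ice to 0 °C and melt it: q₁ = 35.1×2.14×24.1 + 35.1×333.0 = 13499 J
Heat the water can supply cooling to 0 °C: 504.0×4.21×77.4 = 164230 J > q₁, so all ice melts.
Energy balance: 504.0×4.21×(77.4 − T) = 13499 + 35.1×4.21×(T − 0)
2121.84(77.4 − T) = 13499 + 147.771 T
164230 − 13499 = 2269.611 T
T = 150731 / 2269.611 = 66.41 °C

T_f = 66.4 °C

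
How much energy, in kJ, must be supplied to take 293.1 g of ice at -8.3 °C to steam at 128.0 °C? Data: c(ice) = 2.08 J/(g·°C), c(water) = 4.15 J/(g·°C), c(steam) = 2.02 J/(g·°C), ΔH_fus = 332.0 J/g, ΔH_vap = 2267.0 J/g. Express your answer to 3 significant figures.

q1 (heat ice -8.3→0.0 °C): 293.1 × 2.08 × 8.3 = 5060 J
q2 (melt at 0 °C): 293.1 × 332.0 = 97309 J
q3 (heat water 0.0→100.0 °C): 293.1 × 4.15 × 100.0 = 121637 J
q4 (vaporize at 100 °C): 293.1 × 2267.0 = 664458 J
q5 (heat steam 100.0→128.0 °C): 293.1 × 2.02 × 28.0 = 16578 J
Total: 5060 + 97309 + 121637 + 664458 + 16578 = 905042 J = 905 kJ

q = 905 kJ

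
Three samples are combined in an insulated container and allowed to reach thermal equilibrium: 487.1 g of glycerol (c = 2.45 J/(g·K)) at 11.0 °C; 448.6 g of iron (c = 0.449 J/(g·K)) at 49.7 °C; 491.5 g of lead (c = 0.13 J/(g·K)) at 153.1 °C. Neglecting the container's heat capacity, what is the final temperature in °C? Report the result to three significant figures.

T_f = 22.6 °C

Σ mᵢcᵢ(T − Tᵢ) = 0  ⇒  T = Σ mᵢcᵢTᵢ / Σ mᵢcᵢ
Σ mᵢcᵢ = 487.1×2.45 + 448.6×0.449 + 491.5×0.13 = 1458.7114
Σ mᵢcᵢTᵢ = 1193.395×11.0 + 201.4214×49.7 + 63.895×153.1 = 32920
T = 32920 / 1458.7114 = 22.57 °C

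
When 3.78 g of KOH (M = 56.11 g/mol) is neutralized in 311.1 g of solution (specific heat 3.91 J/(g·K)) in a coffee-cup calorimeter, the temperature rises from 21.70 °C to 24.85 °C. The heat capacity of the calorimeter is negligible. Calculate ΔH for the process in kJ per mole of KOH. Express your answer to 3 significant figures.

ΔH = -56.9 kJ/mol

|ΔT| = |24.85 − 21.70| = 3.15 °C
|q_surr| = (311.1 × 3.91) × 3.15 = 1216.401 × 3.15 = 3832 J
n(KOH) = 3.78 / 56.11 = 0.06737 mol
Temperature rose, so q_rxn = −|q_surr| = -3.832 kJ
ΔH = q_rxn / n = -56.88 kJ/mol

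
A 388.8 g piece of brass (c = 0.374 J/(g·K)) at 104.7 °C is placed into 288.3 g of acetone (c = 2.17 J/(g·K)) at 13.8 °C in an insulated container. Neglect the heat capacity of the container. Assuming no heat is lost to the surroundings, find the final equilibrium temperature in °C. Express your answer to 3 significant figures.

T_f = 30.9 °C

Heat lost by brass = heat gained by acetone.
(388.8)(0.374)(104.7 − T) = (288.3)(2.17)(T − 13.8)
145.4112 (104.7 − T) = 625.611 (T − 13.8)
15225 − 145.4112 T = 625.611 T − 8633.4
23858.4 = 771.0222 T
T = 30.94 °C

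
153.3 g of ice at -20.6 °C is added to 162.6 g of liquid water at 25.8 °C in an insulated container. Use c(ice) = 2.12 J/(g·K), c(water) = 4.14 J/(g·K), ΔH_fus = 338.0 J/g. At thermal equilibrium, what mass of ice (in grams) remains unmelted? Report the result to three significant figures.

Heat to warm all ice to 0 °C: 153.3×2.12×20.6 = 6694.9 J
Heat released by water cooling to 0 °C: 162.6×4.14×25.8 = 17368 J
17368 J < 6694.9 + 153.3×338.0 = 58510.3 J, so not all ice melts; final T = 0 °C.
Heat left for melting: 17368 − 6694.9 = 10673.1 J
Mass melted = 10673.1 / 338.0 = 31.58 g
Ice remaining = 153.3 − 31.58 = 121.72 g

m_ice remaining = 122 g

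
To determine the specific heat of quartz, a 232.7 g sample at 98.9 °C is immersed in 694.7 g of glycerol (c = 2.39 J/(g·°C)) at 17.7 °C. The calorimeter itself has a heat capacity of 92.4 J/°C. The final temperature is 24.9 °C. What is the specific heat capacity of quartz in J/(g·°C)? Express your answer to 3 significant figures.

c = 0.733 J/(g·°C)

q_gained = (694.7 × 2.39 + 92.4) × (24.9 − 17.7) = 12620 J
q_lost = 232.7 × c × (98.9 − 24.9) = 17219.8 c
Set equal: c = 12620 / 17219.8 = 0.733 J/(g·°C)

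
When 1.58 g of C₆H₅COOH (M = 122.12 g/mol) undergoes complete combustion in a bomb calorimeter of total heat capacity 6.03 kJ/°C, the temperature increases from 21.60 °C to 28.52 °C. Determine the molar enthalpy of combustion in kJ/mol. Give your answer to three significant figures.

ΔT = 28.52 − 21.60 = 6.92 °C
q_cal = C_cal × ΔT = 6.03 × 6.92 = 41.7276 kJ
n = 1.58 / 122.12 = 0.012938 mol
q_rxn = −q_cal = -41.7276 kJ
ΔH = -41.7276 / 0.012938 = -3225 kJ/mol

ΔH = -3230 kJ/mol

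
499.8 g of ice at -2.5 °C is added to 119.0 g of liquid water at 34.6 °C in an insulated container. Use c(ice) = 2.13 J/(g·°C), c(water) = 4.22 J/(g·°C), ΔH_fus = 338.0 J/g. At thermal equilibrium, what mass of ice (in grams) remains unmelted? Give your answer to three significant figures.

m_ice remaining = 456 g

Heat to warm all ice to 0 °C: 499.8×2.13×2.5 = 2661.4 J
Heat released by water cooling to 0 °C: 119.0×4.22×34.6 = 17375 J
17375 J < 2661.4 + 499.8×338.0 = 171593.8 J, so not all ice melts; final T = 0 °C.
Heat left for melting: 17375 − 2661.4 = 14713.6 J
Mass melted = 14713.6 / 338.0 = 43.53 g
Ice remaining = 499.8 − 43.53 = 456.27 g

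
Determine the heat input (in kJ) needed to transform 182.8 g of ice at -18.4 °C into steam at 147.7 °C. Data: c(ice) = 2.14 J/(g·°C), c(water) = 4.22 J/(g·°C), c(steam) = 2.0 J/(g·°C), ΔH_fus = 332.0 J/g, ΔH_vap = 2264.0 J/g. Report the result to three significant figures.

q = 576 kJ

q1 (heat ice -18.4→0.0 °C): 182.8 × 2.14 × 18.4 = 7198 J
q2 (melt at 0 °C): 182.8 × 332.0 = 60690 J
q3 (heat water 0.0→100.0 °C): 182.8 × 4.22 × 100.0 = 77142 J
q4 (vaporize at 100 °C): 182.8 × 2264.0 = 413859 J
q5 (heat steam 100.0→147.7 °C): 182.8 × 2.0 × 47.7 = 17439 J
Total: 7198 + 60690 + 77142 + 413859 + 17439 = 576328 J = 576 kJ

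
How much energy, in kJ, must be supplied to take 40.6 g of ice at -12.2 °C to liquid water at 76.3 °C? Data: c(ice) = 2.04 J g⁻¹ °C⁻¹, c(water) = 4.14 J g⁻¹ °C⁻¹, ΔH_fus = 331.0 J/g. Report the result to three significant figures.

q1 (heat ice -12.2→0.0 °C): 40.6 × 2.04 × 12.2 = 1010 J
q2 (melt at 0 °C): 40.6 × 331.0 = 13439 J
q3 (heat water 0.0→76.3 °C): 40.6 × 4.14 × 76.3 = 12825 J
Total: 1010 + 13439 + 12825 = 27274 J = 27.3 kJ

q = 27.3 kJ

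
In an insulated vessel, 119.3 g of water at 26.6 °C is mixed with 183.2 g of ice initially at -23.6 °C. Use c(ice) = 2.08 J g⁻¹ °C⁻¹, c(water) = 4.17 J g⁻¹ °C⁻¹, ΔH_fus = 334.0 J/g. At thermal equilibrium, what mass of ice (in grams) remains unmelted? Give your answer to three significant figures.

m_ice remaining = 171 g

Heat to warm all ice to 0 °C: 183.2×2.08×23.6 = 8992.9 J
Heat released by water cooling to 0 °C: 119.3×4.17×26.6 = 13233 J
13233 J < 8992.9 + 183.2×334.0 = 70181.7 J, so not all ice melts; final T = 0 °C.
Heat left for melting: 13233 − 8992.9 = 4240.1 J
Mass melted = 4240.1 / 334.0 = 12.69 g
Ice remaining = 183.2 − 12.69 = 170.51 g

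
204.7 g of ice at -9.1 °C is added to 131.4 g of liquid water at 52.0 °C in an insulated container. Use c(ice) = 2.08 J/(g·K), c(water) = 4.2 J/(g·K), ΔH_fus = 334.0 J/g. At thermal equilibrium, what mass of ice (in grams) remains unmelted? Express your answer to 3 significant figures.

Heat to warm all ice to 0 °C: 204.7×2.08×9.1 = 3874.6 J
Heat released by water cooling to 0 °C: 131.4×4.2×52.0 = 28698 J
28698 J < 3874.6 + 204.7×334.0 = 72244.4 J, so not all ice melts; final T = 0 °C.
Heat left for melting: 28698 − 3874.6 = 24823.4 J
Mass melted = 24823.4 / 334.0 = 74.32 g
Ice remaining = 204.7 − 74.32 = 130.38 g

m_ice remaining = 130 g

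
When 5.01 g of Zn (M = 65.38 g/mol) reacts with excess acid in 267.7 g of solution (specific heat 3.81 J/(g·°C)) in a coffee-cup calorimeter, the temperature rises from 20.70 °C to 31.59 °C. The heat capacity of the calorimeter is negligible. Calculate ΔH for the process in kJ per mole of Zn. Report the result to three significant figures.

ΔH = -145 kJ/mol

|ΔT| = |31.59 − 20.70| = 10.89 °C
|q_surr| = (267.7 × 3.81) × 10.89 = 1019.937 × 10.89 = 11110 J
n(Zn) = 5.01 / 65.38 = 0.07663 mol
Temperature rose, so q_rxn = −|q_surr| = -11.11 kJ
ΔH = q_rxn / n = -145.0 kJ/mol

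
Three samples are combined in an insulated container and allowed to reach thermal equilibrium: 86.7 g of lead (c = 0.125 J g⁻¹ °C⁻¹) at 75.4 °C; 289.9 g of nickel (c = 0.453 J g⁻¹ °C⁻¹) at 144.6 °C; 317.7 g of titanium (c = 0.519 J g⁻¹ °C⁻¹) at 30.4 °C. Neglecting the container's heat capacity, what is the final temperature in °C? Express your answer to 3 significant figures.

Σ mᵢcᵢ(T − Tᵢ) = 0  ⇒  T = Σ mᵢcᵢTᵢ / Σ mᵢcᵢ
Σ mᵢcᵢ = 86.7×0.125 + 289.9×0.453 + 317.7×0.519 = 307.0485
Σ mᵢcᵢTᵢ = 10.8375×75.4 + 131.3247×144.6 + 164.8863×30.4 = 24819
T = 24819 / 307.0485 = 80.83 °C

T_f = 80.8 °C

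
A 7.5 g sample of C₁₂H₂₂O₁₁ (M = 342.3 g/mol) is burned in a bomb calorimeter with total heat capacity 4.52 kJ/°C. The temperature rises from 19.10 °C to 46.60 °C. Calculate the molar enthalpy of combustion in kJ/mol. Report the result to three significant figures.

ΔH = -5670 kJ/mol

ΔT = 46.60 − 19.10 = 27.50 °C
q_cal = C_cal × ΔT = 4.52 × 27.50 = 124.3 kJ
n = 7.5 / 342.3 = 0.02191 mol
q_rxn = −q_cal = -124.3 kJ
ΔH = -124.3 / 0.02191 = -5673 kJ/mol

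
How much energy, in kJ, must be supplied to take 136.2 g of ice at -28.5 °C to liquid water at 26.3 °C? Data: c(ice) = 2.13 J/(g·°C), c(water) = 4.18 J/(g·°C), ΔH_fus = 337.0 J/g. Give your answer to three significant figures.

q = 69.1 kJ

q1 (heat ice -28.5→0.0 °C): 136.2 × 2.13 × 28.5 = 8268 J
q2 (melt at 0 °C): 136.2 × 337.0 = 45899 J
q3 (heat water 0.0→26.3 °C): 136.2 × 4.18 × 26.3 = 14973 J
Total: 8268 + 45899 + 14973 = 69140 J = 69.1 kJ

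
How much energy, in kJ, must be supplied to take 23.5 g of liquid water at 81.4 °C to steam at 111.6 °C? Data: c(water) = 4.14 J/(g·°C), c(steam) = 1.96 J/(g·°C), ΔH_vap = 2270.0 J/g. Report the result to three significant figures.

q = 55.7 kJ

q1 (heat water 81.4→100.0 °C): 23.5 × 4.14 × 18.6 = 1810 J
q2 (vaporize at 100 °C): 23.5 × 2270.0 = 53345 J
q3 (heat steam 100.0→111.6 °C): 23.5 × 1.96 × 11.6 = 534 J
Total: 1810 + 53345 + 534 = 55689 J = 55.7 kJ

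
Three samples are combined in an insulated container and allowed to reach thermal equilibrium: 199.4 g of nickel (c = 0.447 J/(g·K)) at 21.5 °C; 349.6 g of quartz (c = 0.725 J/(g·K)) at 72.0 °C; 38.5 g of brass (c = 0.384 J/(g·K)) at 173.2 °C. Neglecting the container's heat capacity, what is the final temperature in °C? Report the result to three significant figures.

T_f = 63.6 °C

Σ mᵢcᵢ(T − Tᵢ) = 0  ⇒  T = Σ mᵢcᵢTᵢ / Σ mᵢcᵢ
Σ mᵢcᵢ = 199.4×0.447 + 349.6×0.725 + 38.5×0.384 = 357.3758
Σ mᵢcᵢTᵢ = 89.1318×21.5 + 253.46×72.0 + 14.784×173.2 = 22726
T = 22726 / 357.3758 = 63.59 °C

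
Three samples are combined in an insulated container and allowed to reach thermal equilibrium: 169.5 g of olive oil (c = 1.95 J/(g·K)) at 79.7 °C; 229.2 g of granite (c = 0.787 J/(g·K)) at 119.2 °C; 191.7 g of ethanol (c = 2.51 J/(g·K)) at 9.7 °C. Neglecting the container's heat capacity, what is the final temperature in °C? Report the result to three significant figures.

T_f = 52.9 °C

Σ mᵢcᵢ(T − Tᵢ) = 0  ⇒  T = Σ mᵢcᵢTᵢ / Σ mᵢcᵢ
Σ mᵢcᵢ = 169.5×1.95 + 229.2×0.787 + 191.7×2.51 = 992.0724
Σ mᵢcᵢTᵢ = 330.525×79.7 + 180.3804×119.2 + 481.167×9.7 = 52512
T = 52512 / 992.0724 = 52.93 °C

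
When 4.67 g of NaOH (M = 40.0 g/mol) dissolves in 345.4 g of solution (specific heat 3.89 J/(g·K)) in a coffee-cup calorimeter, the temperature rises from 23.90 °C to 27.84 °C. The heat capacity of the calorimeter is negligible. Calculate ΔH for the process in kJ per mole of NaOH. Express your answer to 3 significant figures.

|ΔT| = |27.84 − 23.90| = 3.94 °C
|q_surr| = (345.4 × 3.89) × 3.94 = 1343.606 × 3.94 = 5294 J
n(NaOH) = 4.67 / 40.0 = 0.1168 mol
Temperature rose, so q_rxn = −|q_surr| = -5.294 kJ
ΔH = q_rxn / n = -45.33 kJ/mol

ΔH = -45.3 kJ/mol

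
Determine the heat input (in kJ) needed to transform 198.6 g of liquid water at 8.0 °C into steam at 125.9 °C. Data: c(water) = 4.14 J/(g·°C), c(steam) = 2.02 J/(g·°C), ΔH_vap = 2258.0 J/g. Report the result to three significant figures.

q = 534 kJ

q1 (heat water 8.0→100.0 °C): 198.6 × 4.14 × 92.0 = 75643 J
q2 (vaporize at 100 °C): 198.6 × 2258.0 = 448439 J
q3 (heat steam 100.0→125.9 °C): 198.6 × 2.02 × 25.9 = 10390 J
Total: 75643 + 448439 + 10390 = 534472 J = 534 kJ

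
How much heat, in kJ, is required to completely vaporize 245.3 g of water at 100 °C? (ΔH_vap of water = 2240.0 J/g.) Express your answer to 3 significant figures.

q = 549 kJ

q = m × ΔH_vap = 245.3 × 2240.0 = 549470 J = 549 kJ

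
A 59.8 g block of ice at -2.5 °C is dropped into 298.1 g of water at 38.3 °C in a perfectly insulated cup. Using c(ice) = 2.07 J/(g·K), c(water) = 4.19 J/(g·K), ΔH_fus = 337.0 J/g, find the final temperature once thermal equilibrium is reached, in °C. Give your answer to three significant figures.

T_f = 18.3 °C

Heat to bring ice to 0 °C and melt it: q₁ = 59.8×2.07×2.5 + 59.8×337.0 = 20462 J
Heat the water can supply cooling to 0 °C: 298.1×4.19×38.3 = 47838.2 J > q₁, so all ice melts.
Energy balance: 298.1×4.19×(38.3 − T) = 20462 + 59.8×4.19×(T − 0)
1249.039(38.3 − T) = 20462 + 250.562 T
47838.2 − 20462 = 1499.601 T
T = 27376.2 / 1499.601 = 18.26 °C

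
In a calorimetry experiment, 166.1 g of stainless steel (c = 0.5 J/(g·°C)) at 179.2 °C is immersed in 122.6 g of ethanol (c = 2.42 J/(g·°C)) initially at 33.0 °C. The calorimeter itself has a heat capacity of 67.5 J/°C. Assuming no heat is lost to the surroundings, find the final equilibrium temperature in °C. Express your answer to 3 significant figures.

Heat lost by stainless steel = heat gained by ethanol + calorimeter.
(166.1)(0.5)(179.2 − T) = [(122.6)(2.42) + 67.5](T − 33.0)
83.05 (179.2 − T) = 364.192 (T − 33.0)
14883 − 83.05 T = 364.192 T − 12018
26901 = 447.242 T
T = 60.149 °C

T_f = 60.1 °C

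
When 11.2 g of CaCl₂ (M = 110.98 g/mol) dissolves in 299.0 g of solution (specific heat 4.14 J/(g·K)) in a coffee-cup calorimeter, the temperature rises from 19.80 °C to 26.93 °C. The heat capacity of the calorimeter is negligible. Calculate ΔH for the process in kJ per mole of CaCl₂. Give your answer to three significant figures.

ΔH = -87.5 kJ/mol

|ΔT| = |26.93 − 19.80| = 7.13 °C
|q_surr| = (299.0 × 4.14) × 7.13 = 1237.86 × 7.13 = 8826 J
n(CaCl₂) = 11.2 / 110.98 = 0.1009 mol
Temperature rose, so q_rxn = −|q_surr| = -8.826 kJ
ΔH = q_rxn / n = -87.47 kJ/mol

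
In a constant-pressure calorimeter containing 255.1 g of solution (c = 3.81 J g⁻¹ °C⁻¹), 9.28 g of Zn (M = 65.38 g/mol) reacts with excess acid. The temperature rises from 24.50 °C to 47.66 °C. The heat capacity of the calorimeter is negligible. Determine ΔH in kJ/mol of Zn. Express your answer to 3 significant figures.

ΔH = -159 kJ/mol

|ΔT| = |47.66 − 24.50| = 23.16 °C
|q_surr| = (255.1 × 3.81) × 23.16 = 971.931 × 23.16 = 22510 J
n(Zn) = 9.28 / 65.38 = 0.1419 mol
Temperature rose, so q_rxn = −|q_surr| = -22.51 kJ
ΔH = q_rxn / n = -158.6 kJ/mol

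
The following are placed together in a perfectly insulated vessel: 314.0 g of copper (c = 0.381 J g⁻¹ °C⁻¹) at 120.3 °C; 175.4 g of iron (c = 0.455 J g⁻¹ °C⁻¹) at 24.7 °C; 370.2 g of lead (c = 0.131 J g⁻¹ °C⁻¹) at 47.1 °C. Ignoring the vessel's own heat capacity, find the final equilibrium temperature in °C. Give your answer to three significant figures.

T_f = 75.2 °C

Σ mᵢcᵢ(T − Tᵢ) = 0  ⇒  T = Σ mᵢcᵢTᵢ / Σ mᵢcᵢ
Σ mᵢcᵢ = 314.0×0.381 + 175.4×0.455 + 370.2×0.131 = 247.9372
Σ mᵢcᵢTᵢ = 119.634×120.3 + 79.807×24.7 + 48.4962×47.1 = 18647
T = 18647 / 247.9372 = 75.21 °C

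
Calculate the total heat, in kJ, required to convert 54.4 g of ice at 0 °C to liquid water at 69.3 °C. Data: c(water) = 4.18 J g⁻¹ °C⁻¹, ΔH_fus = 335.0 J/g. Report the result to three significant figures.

q = 34.0 kJ

q1 (melt at 0 °C): 54.4 × 335.0 = 18224 J
q2 (heat water 0.0→69.3 °C): 54.4 × 4.18 × 69.3 = 15758 J
Total: 18224 + 15758 = 33982 J = 34.0 kJ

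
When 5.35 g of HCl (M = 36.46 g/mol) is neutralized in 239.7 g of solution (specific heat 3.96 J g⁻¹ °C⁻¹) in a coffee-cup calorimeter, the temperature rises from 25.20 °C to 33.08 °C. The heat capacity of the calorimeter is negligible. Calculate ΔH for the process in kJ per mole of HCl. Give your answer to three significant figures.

|ΔT| = |33.08 − 25.20| = 7.88 °C
|q_surr| = (239.7 × 3.96) × 7.88 = 949.212 × 7.88 = 7480 J
n(HCl) = 5.35 / 36.46 = 0.1467 mol
Temperature rose, so q_rxn = −|q_surr| = -7.480 kJ
ΔH = q_rxn / n = -50.99 kJ/mol

ΔH = -51.0 kJ/mol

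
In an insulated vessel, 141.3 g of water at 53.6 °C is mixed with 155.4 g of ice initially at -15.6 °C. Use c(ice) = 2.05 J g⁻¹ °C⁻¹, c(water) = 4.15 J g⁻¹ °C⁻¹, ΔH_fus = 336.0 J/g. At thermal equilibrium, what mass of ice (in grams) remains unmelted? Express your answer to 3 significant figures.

Heat to warm all ice to 0 °C: 155.4×2.05×15.6 = 4969.69 J
Heat released by water cooling to 0 °C: 141.3×4.15×53.6 = 31430.8 J
31430.8 J < 4969.69 + 155.4×336.0 = 57184.09 J, so not all ice melts; final T = 0 °C.
Heat left for melting: 31430.8 − 4969.69 = 26461.11 J
Mass melted = 26461.11 / 336.0 = 78.753 g
Ice remaining = 155.4 − 78.753 = 76.647 g

m_ice remaining = 76.6 g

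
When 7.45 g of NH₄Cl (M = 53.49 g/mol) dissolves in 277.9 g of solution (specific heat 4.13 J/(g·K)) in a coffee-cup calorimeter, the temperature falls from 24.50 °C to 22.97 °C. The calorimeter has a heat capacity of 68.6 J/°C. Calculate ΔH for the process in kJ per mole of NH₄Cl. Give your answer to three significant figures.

ΔH = 13.4 kJ/mol

|ΔT| = |22.97 − 24.50| = 1.53 °C
|q_surr| = (277.9 × 4.13 + 68.6) × 1.53 = 1216.327 × 1.53 = 1861 J
n(NH₄Cl) = 7.45 / 53.49 = 0.1393 mol
Temperature fell, so q_rxn = +|q_surr| = 1.861 kJ
ΔH = q_rxn / n = 13.36 kJ/mol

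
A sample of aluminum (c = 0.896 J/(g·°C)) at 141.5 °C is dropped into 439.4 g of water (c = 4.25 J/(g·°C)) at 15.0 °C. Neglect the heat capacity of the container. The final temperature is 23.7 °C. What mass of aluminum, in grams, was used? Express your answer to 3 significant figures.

q_gained = (439.4 × 4.25) × (23.7 − 15.0) = 16250 J
q_lost = m × 0.896 × (141.5 − 23.7) = 105.5488 m
m = 16250 / 105.5488 = 154 g

m = 154 g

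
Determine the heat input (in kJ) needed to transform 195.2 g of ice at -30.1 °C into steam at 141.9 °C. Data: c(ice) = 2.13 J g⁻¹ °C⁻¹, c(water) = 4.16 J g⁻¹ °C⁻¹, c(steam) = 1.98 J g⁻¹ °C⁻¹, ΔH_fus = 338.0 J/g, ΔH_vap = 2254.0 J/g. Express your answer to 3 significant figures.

q = 616 kJ

q1 (heat ice -30.1→0.0 °C): 195.2 × 2.13 × 30.1 = 12515 J
q2 (melt at 0 °C): 195.2 × 338.0 = 65978 J
q3 (heat water 0.0→100.0 °C): 195.2 × 4.16 × 100.0 = 81203 J
q4 (vaporize at 100 °C): 195.2 × 2254.0 = 439981 J
q5 (heat steam 100.0→141.9 °C): 195.2 × 1.98 × 41.9 = 16194 J
Total: 12515 + 65978 + 81203 + 439981 + 16194 = 615871 J = 616 kJ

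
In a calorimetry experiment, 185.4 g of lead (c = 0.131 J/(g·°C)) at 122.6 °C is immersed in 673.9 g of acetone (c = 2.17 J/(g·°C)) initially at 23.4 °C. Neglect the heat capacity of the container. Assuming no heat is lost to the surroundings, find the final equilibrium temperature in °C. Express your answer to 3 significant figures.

Heat lost by lead = heat gained by acetone.
(185.4)(0.131)(122.6 − T) = (673.9)(2.17)(T − 23.4)
24.2874 (122.6 − T) = 1462.363 (T − 23.4)
2977.6 − 24.2874 T = 1462.363 T − 34219
37196.6 = 1486.6504 T
T = 25.02 °C

T_f = 25.0 °C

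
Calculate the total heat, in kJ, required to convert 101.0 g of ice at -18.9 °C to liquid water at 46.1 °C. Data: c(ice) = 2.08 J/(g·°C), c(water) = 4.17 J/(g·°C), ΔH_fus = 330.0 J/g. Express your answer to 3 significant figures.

q1 (heat ice -18.9→0.0 °C): 101.0 × 2.08 × 18.9 = 3971 J
q2 (melt at 0 °C): 101.0 × 330.0 = 33330 J
q3 (heat water 0.0→46.1 °C): 101.0 × 4.17 × 46.1 = 19416 J
Total: 3971 + 33330 + 19416 = 56717 J = 56.7 kJ

q = 56.7 kJ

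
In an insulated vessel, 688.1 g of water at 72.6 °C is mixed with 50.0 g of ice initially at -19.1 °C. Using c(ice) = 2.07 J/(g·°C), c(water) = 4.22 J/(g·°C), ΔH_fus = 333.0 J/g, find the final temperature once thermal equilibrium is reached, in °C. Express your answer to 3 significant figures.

Heat to bring ice to 0 °C and melt it: q₁ = 50.0×2.07×19.1 + 50.0×333.0 = 18627 J
Heat the water can supply cooling to 0 °C: 688.1×4.22×72.6 = 210815 J > q₁, so all ice melts.
Energy balance: 688.1×4.22×(72.6 − T) = 18627 + 50.0×4.22×(T − 0)
2903.782(72.6 − T) = 18627 + 211 T
210815 − 18627 = 3114.782 T
T = 192188 / 3114.782 = 61.70 °C

T_f = 61.7 °C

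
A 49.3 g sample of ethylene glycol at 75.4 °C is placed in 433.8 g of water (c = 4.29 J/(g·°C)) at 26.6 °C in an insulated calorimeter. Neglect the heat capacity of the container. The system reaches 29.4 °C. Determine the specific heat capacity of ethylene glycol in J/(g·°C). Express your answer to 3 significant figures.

c = 2.30 J/(g·°C)

q_gained = (433.8 × 4.29) × (29.4 − 26.6) = 5211 J
q_lost = 49.3 × c × (75.4 − 29.4) = 2267.8 c
Set equal: c = 5211 / 2267.8 = 2.30 J/(g·°C)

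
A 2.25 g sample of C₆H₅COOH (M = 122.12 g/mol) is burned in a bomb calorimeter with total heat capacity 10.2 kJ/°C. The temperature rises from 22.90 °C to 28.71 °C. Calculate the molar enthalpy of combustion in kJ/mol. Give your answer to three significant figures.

ΔT = 28.71 − 22.90 = 5.81 °C
q_cal = C_cal × ΔT = 10.2 × 5.81 = 59.262 kJ
n = 2.25 / 122.12 = 0.01842 mol
q_rxn = −q_cal = -59.262 kJ
ΔH = -59.262 / 0.01842 = -3217 kJ/mol

ΔH = -3220 kJ/mol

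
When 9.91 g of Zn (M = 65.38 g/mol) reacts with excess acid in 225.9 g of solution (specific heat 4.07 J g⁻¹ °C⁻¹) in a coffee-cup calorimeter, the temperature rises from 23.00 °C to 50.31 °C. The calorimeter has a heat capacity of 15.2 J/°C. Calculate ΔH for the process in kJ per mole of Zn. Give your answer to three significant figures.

ΔH = -168 kJ/mol

|ΔT| = |50.31 − 23.00| = 27.31 °C
|q_surr| = (225.9 × 4.07 + 15.2) × 27.31 = 934.613 × 27.31 = 25520 J
n(Zn) = 9.91 / 65.38 = 0.1516 mol
Temperature rose, so q_rxn = −|q_surr| = -25.52 kJ
ΔH = q_rxn / n = -168.3 kJ/mol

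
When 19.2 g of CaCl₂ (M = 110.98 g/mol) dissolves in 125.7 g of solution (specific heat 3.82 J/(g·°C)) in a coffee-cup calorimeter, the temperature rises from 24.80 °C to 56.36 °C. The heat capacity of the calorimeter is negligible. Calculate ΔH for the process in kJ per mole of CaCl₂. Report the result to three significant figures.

|ΔT| = |56.36 − 24.80| = 31.56 °C
|q_surr| = (125.7 × 3.82) × 31.56 = 480.174 × 31.56 = 15150 J
n(CaCl₂) = 19.2 / 110.98 = 0.1730 mol
Temperature rose, so q_rxn = −|q_surr| = -15.15 kJ
ΔH = q_rxn / n = -87.57 kJ/mol

ΔH = -87.6 kJ/mol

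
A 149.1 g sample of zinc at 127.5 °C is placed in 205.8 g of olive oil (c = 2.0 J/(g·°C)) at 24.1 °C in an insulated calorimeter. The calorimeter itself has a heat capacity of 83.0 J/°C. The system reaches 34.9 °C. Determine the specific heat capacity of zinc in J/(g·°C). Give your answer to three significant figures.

c = 0.387 J/(g·°C)

q_gained = (205.8 × 2.0 + 83.0) × (34.9 − 24.1) = 5342 J
q_lost = 149.1 × c × (127.5 − 34.9) = 13806.66 c
Set equal: c = 5342 / 13806.66 = 0.387 J/(g·°C)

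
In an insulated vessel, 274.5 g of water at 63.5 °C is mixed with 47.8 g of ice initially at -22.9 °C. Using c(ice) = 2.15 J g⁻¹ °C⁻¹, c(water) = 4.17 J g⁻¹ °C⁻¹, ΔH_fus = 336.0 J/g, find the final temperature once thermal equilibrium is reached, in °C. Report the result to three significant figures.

T_f = 40.4 °C

Heat to bring ice to 0 °C and melt it: q₁ = 47.8×2.15×22.9 + 47.8×336.0 = 18414 J
Heat the water can supply cooling to 0 °C: 274.5×4.17×63.5 = 72686.2 J > q₁, so all ice melts.
Energy balance: 274.5×4.17×(63.5 − T) = 18414 + 47.8×4.17×(T − 0)
1144.665(63.5 − T) = 18414 + 199.326 T
72686.2 − 18414 = 1343.991 T
T = 54272.2 / 1343.991 = 40.38 °C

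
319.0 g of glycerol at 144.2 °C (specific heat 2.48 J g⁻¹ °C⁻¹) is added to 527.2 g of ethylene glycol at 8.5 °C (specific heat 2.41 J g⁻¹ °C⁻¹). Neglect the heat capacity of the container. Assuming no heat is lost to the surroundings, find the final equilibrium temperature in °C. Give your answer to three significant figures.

Heat lost by glycerol = heat gained by ethylene glycol.
(319.0)(2.48)(144.2 − T) = (527.2)(2.41)(T − 8.5)
791.12 (144.2 − T) = 1270.552 (T − 8.5)
114080 − 791.12 T = 1270.552 T − 10800
124880 = 2061.672 T
T = 60.57 °C

T_f = 60.6 °C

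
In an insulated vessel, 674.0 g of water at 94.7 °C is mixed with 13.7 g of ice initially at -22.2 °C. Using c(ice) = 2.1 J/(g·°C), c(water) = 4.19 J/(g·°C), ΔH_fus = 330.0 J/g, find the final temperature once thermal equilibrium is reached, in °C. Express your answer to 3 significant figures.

T_f = 91.0 °C

Heat to bring ice to 0 °C and melt it: q₁ = 13.7×2.1×22.2 + 13.7×330.0 = 5159.7 J
Heat the water can supply cooling to 0 °C: 674.0×4.19×94.7 = 267438 J > q₁, so all ice melts.
Energy balance: 674.0×4.19×(94.7 − T) = 5159.7 + 13.7×4.19×(T − 0)
2824.06(94.7 − T) = 5159.7 + 57.403 T
267438 − 5159.7 = 2881.463 T
T = 262278.3 / 2881.463 = 91.02 °C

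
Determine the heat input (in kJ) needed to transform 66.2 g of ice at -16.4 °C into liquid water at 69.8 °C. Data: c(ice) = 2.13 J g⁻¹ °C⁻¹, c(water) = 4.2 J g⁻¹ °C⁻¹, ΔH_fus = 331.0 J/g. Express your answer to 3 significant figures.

q = 43.6 kJ

q1 (heat ice -16.4→0.0 °C): 66.2 × 2.13 × 16.4 = 2312 J
q2 (melt at 0 °C): 66.2 × 331.0 = 21912 J
q3 (heat water 0.0→69.8 °C): 66.2 × 4.2 × 69.8 = 19407 J
Total: 2312 + 21912 + 19407 = 43631 J = 43.6 kJ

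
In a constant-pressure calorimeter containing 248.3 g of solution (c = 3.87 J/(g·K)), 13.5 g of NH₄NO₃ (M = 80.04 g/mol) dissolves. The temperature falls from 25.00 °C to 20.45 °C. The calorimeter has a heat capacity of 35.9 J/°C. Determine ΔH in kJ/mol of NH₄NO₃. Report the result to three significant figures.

ΔH = 26.9 kJ/mol

|ΔT| = |20.45 − 25.00| = 4.55 °C
|q_surr| = (248.3 × 3.87 + 35.9) × 4.55 = 996.821 × 4.55 = 4536 J
n(NH₄NO₃) = 13.5 / 80.04 = 0.1687 mol
Temperature fell, so q_rxn = +|q_surr| = 4.536 kJ
ΔH = q_rxn / n = 26.89 kJ/mol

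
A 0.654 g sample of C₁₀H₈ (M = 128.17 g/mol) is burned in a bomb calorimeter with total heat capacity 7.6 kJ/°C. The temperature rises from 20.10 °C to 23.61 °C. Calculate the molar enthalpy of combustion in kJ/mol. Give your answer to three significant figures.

ΔT = 23.61 − 20.10 = 3.51 °C
q_cal = C_cal × ΔT = 7.6 × 3.51 = 26.676 kJ
n = 0.654 / 128.17 = 0.005103 mol
q_rxn = −q_cal = -26.676 kJ
ΔH = -26.676 / 0.005103 = -5228 kJ/mol

ΔH = -5230 kJ/mol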